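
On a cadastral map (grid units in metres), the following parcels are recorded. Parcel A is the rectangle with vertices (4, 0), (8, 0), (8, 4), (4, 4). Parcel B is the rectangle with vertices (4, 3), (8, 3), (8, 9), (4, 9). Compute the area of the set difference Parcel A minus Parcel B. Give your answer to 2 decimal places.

12.00

|Parcel A∩Parcel B|: x∈[4,8], y∈[3,4] → 4·1 = 4.
|Parcel A| = 16.
|Parcel A ∖ Parcel B| = |Parcel A| − |Parcel A∩Parcel B| = 16 − 4 = 12.00.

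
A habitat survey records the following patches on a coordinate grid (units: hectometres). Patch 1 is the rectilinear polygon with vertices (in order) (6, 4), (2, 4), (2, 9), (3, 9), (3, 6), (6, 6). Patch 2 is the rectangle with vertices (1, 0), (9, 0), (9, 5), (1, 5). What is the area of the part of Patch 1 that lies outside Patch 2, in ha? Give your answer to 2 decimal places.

7.00

|Patch 1| = 11, |Patch 1∩Patch 2| = 4.
|Patch 1 ∖ Patch 2| = |Patch 1| − |Patch 1∩Patch 2| = 11 − 4 = 7.00.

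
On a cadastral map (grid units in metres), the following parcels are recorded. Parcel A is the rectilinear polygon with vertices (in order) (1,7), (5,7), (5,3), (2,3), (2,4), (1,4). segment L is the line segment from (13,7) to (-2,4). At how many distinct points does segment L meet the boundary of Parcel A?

2

The segment meets the boundary at (1,4.6), (5,5.4).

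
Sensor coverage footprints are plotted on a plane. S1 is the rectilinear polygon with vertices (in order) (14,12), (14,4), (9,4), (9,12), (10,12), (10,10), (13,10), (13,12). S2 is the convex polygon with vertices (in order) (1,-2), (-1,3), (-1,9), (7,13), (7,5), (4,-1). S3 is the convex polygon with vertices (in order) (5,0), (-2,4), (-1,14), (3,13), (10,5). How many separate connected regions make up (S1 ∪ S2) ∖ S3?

3

(S1 ∪ S2) ∖ S3 splits into 3 disjoint pieces (area 32.9286, area 13.9802, area 6.3602).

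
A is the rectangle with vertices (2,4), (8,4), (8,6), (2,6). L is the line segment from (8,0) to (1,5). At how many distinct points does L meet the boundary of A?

The segment meets the boundary at (2,4.286), (2.4,4).

2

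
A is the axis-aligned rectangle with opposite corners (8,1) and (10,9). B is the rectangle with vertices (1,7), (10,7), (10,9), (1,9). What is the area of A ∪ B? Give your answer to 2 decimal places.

By inclusion–exclusion:
Individual areas: |A| = 16, |B| = 18.
|A∩B|: x∈[8,10], y∈[7,9] → 2·2 = 4.
|A ∪ B| = 34 − 4 = 30.00.

30.00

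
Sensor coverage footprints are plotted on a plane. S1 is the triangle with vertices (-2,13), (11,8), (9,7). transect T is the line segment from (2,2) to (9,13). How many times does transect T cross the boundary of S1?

2

The segment meets the boundary at (6.837,9.601), (6.166,8.546).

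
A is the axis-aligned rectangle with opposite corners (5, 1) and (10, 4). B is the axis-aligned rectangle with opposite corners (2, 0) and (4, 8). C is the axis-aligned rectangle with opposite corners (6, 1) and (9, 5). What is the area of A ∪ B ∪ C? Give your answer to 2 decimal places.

By inclusion–exclusion:
Individual areas: |A| = 15, |B| = 16, |C| = 12.
|A∩B| = 0 (no overlap).
|A∩C|: x∈[6,9], y∈[1,4] → 3·3 = 9.
|B∩C| = 0 (no overlap).
|A∩B∩C| = 0.
|A ∪ B ∪ C| = 43 − 9 + 0 = 34.00.

34.00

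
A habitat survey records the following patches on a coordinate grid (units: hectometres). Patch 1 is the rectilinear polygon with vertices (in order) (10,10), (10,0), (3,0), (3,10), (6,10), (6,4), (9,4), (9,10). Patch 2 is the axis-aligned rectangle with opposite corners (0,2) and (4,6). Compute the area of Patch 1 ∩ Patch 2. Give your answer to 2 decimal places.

The intersection is the polygon with vertices (3,6), (4,6), (4,2), (3,2).
By the shoelace formula its area is 4.00.

4.00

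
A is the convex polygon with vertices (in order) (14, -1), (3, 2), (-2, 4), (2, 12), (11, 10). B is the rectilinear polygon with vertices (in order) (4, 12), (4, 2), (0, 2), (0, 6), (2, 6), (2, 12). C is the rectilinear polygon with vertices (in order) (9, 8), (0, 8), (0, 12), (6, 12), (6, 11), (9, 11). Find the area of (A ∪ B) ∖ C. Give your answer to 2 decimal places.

|A ∪ B| = 126.2444.
|(A ∪ B) ∩ C| = 26.9722.
|(A ∪ B) ∖ C| = 126.2444 − 26.9722 = 99.27.

99.27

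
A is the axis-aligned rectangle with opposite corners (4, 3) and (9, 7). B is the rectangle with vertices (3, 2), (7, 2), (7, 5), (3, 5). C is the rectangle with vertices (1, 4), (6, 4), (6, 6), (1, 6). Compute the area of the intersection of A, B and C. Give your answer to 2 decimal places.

The intersection is the polygon with vertices (4,5), (6,5), (6,4), (4,4).
By the shoelace formula its area is 2.00.

2.00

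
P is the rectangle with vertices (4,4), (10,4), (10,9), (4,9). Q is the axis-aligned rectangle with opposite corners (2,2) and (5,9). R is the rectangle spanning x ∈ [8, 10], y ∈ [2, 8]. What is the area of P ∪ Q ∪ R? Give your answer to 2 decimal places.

By inclusion–exclusion:
Individual areas: |P| = 30, |Q| = 21, |R| = 12.
|P∩Q|: x∈[4,5], y∈[4,9] → 1·5 = 5.
|P∩R|: x∈[8,10], y∈[4,8] → 2·4 = 8.
|Q∩R| = 0 (no overlap).
|P∩Q∩R| = 0.
|P ∪ Q ∪ R| = 63 − 13 + 0 = 50.00.

50.00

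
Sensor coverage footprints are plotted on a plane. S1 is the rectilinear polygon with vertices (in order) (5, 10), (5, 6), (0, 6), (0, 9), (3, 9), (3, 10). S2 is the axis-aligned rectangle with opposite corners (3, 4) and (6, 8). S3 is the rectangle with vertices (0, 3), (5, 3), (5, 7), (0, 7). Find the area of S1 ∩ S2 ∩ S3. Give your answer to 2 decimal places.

The intersection is the polygon with vertices (3,6), (3,7), (5,7), (5,6).
By the shoelace formula its area is 2.00.

2.00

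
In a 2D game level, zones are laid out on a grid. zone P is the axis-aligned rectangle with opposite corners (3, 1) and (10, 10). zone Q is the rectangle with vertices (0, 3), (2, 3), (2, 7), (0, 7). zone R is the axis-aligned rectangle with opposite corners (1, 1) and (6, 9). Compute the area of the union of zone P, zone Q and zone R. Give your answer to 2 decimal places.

83.00

By inclusion–exclusion:
Individual areas: |zone P| = 63, |zone Q| = 8, |zone R| = 40.
|zone P∩zone Q| = 0 (no overlap).
|zone P∩zone R|: x∈[3,6], y∈[1,9] → 3·8 = 24.
|zone Q∩zone R|: x∈[1,2], y∈[3,7] → 1·4 = 4.
|zone P∩zone Q∩zone R| = 0.
|zone P ∪ zone Q ∪ zone R| = 111 − 28 + 0 = 83.00.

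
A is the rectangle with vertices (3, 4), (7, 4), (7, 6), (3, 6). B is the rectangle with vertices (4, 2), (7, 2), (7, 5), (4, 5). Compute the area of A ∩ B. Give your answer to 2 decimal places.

3.00

|A∩B|: x∈[4,7], y∈[4,5] → 3·1 = 3.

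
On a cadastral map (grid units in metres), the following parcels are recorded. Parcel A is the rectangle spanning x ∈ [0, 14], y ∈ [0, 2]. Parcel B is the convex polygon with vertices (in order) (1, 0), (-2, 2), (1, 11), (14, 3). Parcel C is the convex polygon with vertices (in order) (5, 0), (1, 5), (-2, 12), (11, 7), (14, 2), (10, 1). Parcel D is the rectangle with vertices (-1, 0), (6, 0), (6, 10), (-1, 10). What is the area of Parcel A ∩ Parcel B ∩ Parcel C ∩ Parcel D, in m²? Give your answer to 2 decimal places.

The intersection is the polygon with vertices (4.377,0.779), (3.4,2), (6,2), (6,1.154).
By the shoelace formula its area is 2.27.

2.27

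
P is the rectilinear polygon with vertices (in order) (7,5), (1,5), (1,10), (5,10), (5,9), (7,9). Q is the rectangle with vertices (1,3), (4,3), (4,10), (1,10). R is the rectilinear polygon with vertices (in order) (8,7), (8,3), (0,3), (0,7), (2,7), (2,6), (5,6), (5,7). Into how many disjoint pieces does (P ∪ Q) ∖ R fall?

(P ∪ Q) ∖ R is a single connected region.

1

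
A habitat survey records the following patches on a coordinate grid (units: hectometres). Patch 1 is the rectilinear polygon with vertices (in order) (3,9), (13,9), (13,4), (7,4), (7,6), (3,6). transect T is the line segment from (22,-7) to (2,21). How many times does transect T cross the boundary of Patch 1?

2

The segment meets the boundary at (10.571,9), (13,5.6).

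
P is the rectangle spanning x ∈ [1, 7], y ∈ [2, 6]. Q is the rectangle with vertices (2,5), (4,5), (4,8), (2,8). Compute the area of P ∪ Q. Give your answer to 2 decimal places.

By inclusion–exclusion:
Individual areas: |P| = 24, |Q| = 6.
|P∩Q|: x∈[2,4], y∈[5,6] → 2·1 = 2.
|P ∪ Q| = 30 − 2 = 28.00.

28.00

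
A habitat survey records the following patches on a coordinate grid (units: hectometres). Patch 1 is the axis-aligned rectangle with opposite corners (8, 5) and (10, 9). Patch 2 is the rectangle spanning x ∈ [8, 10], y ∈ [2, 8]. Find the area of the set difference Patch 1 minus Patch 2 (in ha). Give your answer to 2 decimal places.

2.00

|Patch 1∩Patch 2|: x∈[8,10], y∈[5,8] → 2·3 = 6.
|Patch 1| = 8.
|Patch 1 ∖ Patch 2| = |Patch 1| − |Patch 1∩Patch 2| = 8 − 6 = 2.00.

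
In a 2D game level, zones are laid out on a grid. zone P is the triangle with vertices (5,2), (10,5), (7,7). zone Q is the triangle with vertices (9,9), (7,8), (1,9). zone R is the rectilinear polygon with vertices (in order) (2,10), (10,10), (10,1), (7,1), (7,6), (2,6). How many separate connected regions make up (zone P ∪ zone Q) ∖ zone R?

(zone P ∪ zone Q) ∖ zone R splits into 2 disjoint pieces (area 3.6, area 0.0833).

2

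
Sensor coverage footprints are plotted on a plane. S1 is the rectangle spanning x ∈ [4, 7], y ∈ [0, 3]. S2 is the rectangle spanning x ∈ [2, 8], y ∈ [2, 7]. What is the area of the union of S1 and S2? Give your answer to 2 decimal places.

By inclusion–exclusion:
Individual areas: |S1| = 9, |S2| = 30.
|S1∩S2|: x∈[4,7], y∈[2,3] → 3·1 = 3.
|S1 ∪ S2| = 39 − 3 = 36.00.

36.00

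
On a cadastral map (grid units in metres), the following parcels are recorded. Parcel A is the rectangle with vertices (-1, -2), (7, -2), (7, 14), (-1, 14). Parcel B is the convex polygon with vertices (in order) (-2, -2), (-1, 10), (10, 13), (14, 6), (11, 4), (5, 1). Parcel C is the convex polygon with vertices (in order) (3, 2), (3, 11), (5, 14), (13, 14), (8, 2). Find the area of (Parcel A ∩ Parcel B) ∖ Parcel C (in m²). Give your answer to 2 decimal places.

48.90

|Parcel A ∩ Parcel B| = 87.4416.
|(Parcel A ∩ Parcel B) ∩ Parcel C| = 38.5421.
|(Parcel A ∩ Parcel B) ∖ Parcel C| = 87.4416 − 38.5421 = 48.90.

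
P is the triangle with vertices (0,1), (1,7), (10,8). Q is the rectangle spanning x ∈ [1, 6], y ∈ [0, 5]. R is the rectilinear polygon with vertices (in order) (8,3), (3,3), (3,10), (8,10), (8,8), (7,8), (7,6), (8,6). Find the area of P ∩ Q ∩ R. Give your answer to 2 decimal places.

The intersection is the polygon with vertices (5.714,5), (3,3.1), (3,5).
By the shoelace formula its area is 2.58.

2.58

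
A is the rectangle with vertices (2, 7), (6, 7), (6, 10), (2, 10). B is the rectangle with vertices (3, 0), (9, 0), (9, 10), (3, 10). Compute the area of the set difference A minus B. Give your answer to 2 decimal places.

3.00

|A∩B|: x∈[3,6], y∈[7,10] → 3·3 = 9.
|A| = 12.
|A ∖ B| = |A| − |A∩B| = 12 − 9 = 3.00.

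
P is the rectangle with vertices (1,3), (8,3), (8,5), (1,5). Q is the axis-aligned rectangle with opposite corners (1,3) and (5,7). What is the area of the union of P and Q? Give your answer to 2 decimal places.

By inclusion–exclusion:
Individual areas: |P| = 14, |Q| = 16.
|P∩Q|: x∈[1,5], y∈[3,5] → 4·2 = 8.
|P ∪ Q| = 30 − 8 = 22.00.

22.00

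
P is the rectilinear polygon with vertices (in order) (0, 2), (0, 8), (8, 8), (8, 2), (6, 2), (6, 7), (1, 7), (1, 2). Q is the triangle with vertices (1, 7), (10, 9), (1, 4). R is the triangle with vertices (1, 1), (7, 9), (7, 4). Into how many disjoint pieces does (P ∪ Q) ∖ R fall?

(P ∪ Q) ∖ R splits into 2 disjoint pieces (area 18.6643, area 8.8611).

2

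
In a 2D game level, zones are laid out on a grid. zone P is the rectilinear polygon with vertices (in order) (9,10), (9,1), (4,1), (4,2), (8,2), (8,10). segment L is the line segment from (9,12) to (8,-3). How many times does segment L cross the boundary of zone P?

2

The segment meets the boundary at (8.267,1), (8.867,10).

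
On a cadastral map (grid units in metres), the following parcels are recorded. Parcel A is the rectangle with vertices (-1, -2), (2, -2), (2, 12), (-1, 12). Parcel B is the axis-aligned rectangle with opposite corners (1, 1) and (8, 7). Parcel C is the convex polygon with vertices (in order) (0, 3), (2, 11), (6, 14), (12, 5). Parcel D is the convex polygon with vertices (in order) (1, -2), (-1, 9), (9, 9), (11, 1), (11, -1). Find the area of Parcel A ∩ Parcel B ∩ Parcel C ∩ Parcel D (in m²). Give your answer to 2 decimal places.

3.75

The intersection is the polygon with vertices (2,7), (2,3.333), (1,3.167), (1,7).
By the shoelace formula its area is 3.75.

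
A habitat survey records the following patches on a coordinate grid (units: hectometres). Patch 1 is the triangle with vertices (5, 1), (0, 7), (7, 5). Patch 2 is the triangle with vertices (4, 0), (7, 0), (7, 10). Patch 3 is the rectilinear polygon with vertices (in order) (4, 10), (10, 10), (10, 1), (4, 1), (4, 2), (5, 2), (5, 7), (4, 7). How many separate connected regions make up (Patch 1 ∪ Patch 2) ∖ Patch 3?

(Patch 1 ∪ Patch 2) ∖ Patch 3 splits into 2 disjoint pieces (area 11.0119, area 2.85).

2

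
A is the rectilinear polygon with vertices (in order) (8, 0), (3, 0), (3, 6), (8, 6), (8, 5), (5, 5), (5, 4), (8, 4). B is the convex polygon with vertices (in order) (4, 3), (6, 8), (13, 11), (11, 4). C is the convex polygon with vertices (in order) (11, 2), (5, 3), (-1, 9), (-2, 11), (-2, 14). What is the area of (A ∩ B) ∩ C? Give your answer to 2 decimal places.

4.97

|A ∩ B| = 6.0571.
|(A ∩ B) ∩ C| = 4.97.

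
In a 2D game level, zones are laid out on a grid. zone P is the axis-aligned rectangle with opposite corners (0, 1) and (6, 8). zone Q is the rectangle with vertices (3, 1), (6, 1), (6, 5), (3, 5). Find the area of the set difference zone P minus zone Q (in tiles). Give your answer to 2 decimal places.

30.00

|zone P∩zone Q|: x∈[3,6], y∈[1,5] → 3·4 = 12.
|zone P| = 42.
|zone P ∖ zone Q| = |zone P| − |zone P∩zone Q| = 42 − 12 = 30.00.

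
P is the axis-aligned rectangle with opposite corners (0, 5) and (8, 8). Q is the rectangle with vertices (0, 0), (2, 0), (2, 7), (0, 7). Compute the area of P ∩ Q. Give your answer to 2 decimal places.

|P∩Q|: x∈[0,2], y∈[5,7] → 2·2 = 4.

4.00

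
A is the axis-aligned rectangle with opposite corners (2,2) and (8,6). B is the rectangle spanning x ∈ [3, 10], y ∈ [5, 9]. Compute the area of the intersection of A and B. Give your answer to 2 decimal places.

5.00

|A∩B|: x∈[3,8], y∈[5,6] → 5·1 = 5.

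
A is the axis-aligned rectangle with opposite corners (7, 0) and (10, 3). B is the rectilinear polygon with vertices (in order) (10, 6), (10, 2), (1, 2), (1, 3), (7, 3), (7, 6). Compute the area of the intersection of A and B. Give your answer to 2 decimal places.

3.00

The intersection is the polygon with vertices (10,2), (7,2), (7,3), (10,3).
By the shoelace formula its area is 3.00.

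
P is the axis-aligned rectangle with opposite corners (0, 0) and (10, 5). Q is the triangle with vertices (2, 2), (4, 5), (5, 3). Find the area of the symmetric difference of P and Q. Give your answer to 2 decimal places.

|P| = 50, |Q| = 3.5, |P∩Q| = 3.5.
|P △ Q| = |P| + |Q| − 2·|P∩Q| = 50 + 3.5 − 7 = 46.50.

46.50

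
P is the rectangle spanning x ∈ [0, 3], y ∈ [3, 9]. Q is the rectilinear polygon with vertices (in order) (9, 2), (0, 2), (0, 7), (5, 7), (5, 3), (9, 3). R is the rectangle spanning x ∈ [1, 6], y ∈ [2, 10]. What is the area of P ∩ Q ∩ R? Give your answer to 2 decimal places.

The intersection is the polygon with vertices (1,3), (1,7), (3,7), (3,3).
By the shoelace formula its area is 8.00.

8.00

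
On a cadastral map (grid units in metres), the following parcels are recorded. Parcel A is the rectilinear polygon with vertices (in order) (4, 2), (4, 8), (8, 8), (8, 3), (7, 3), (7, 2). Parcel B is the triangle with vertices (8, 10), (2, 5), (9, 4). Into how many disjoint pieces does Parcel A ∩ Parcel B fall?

1

Parcel A ∩ Parcel B is a single connected region.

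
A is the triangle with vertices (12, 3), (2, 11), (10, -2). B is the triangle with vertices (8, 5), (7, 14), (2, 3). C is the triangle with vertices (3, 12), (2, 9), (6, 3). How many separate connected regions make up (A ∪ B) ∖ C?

(A ∪ B) ∖ C splits into 3 disjoint pieces (area 42.5313, area 4.9533, area 0.0939).

3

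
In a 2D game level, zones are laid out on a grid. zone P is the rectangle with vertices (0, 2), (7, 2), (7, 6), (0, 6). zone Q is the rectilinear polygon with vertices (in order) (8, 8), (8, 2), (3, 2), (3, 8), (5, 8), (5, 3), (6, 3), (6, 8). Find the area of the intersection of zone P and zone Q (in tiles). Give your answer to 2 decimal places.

13.00

The intersection is the polygon with vertices (7,6), (7,2), (3,2), (3,6), (5,6), (5,3), (6,3), (6,6).
By the shoelace formula its area is 13.00.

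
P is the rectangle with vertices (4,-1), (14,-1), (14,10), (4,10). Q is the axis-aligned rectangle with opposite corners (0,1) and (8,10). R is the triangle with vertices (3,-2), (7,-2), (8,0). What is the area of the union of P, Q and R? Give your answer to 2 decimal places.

149.00

By inclusion–exclusion:
Individual areas: |P| = 110, |Q| = 72, |R| = 4.
|P∩Q|: x∈[4,8], y∈[1,10] → 4·9 = 36.
|P∩R| = 1.
|Q∩R| = 0.
|P∩Q∩R| = 0.
|P ∪ Q ∪ R| = 186 − 37 + 0 = 149.00.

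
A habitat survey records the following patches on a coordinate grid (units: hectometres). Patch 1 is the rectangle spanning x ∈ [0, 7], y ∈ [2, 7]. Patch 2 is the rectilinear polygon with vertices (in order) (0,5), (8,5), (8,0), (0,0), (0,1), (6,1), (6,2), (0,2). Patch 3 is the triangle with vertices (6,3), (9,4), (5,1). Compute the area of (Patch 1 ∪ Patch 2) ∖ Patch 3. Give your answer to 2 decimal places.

46.08

|Patch 1 ∪ Patch 2| = 48.
|(Patch 1 ∪ Patch 2) ∩ Patch 3| = 1.9167.
|(Patch 1 ∪ Patch 2) ∖ Patch 3| = 48 − 1.9167 = 46.08.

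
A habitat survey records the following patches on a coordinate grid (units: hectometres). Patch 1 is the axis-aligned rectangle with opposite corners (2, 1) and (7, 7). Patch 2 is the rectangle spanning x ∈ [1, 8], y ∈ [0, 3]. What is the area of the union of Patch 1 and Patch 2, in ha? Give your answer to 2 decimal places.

41.00

By inclusion–exclusion:
Individual areas: |Patch 1| = 30, |Patch 2| = 21.
|Patch 1∩Patch 2|: x∈[2,7], y∈[1,3] → 5·2 = 10.
|Patch 1 ∪ Patch 2| = 51 − 10 = 41.00.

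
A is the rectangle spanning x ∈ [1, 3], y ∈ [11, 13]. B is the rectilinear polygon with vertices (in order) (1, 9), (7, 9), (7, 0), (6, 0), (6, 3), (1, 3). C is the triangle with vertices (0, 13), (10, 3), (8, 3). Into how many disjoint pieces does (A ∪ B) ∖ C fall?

4

(A ∪ B) ∖ C splits into 4 disjoint pieces (area 3.5, area 0.225, area 29.975, area 4.5).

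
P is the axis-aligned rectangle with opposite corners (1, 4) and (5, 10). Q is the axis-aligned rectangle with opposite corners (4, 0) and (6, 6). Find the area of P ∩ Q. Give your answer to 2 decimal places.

|P∩Q|: x∈[4,5], y∈[4,6] → 1·2 = 2.

2.00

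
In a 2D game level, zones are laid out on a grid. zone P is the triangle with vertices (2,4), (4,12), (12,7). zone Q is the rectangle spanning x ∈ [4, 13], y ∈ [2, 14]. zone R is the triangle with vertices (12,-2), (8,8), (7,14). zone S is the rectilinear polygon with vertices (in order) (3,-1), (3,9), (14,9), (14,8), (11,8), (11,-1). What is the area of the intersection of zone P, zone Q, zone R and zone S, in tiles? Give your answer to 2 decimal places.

The intersection is the polygon with vertices (8,8), (7.833,9), (8.562,9), (9.429,6.229), (8.786,6.036).
By the shoelace formula its area is 2.28.

2.28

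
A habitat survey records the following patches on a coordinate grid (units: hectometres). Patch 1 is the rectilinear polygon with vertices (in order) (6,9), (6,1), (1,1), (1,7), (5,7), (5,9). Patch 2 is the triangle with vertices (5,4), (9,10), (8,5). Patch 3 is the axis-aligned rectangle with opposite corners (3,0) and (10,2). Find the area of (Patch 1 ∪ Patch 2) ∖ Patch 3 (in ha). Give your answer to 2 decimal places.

35.42

|Patch 1 ∪ Patch 2| = 38.4167.
|(Patch 1 ∪ Patch 2) ∩ Patch 3| = 3.
|(Patch 1 ∪ Patch 2) ∖ Patch 3| = 38.4167 − 3 = 35.42.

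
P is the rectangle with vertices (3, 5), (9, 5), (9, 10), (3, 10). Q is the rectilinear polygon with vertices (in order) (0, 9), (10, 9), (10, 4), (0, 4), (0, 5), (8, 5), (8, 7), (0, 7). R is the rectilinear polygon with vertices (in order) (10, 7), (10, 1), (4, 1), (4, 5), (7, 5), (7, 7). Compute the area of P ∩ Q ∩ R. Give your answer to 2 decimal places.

2.00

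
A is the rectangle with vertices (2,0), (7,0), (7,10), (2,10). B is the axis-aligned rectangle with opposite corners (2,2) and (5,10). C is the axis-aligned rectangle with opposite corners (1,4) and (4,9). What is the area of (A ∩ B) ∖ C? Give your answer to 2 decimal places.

14.00

|A ∩ B| = 24.
|(A ∩ B) ∩ C| = 10.
|(A ∩ B) ∖ C| = 24 − 10 = 14.00.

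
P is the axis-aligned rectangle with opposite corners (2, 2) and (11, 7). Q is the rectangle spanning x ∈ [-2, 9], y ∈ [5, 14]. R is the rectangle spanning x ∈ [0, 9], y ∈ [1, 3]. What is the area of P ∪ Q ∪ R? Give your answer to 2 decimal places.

141.00

By inclusion–exclusion:
Individual areas: |P| = 45, |Q| = 99, |R| = 18.
|P∩Q|: x∈[2,9], y∈[5,7] → 7·2 = 14.
|P∩R|: x∈[2,9], y∈[2,3] → 7·1 = 7.
|Q∩R| = 0 (no overlap).
|P∩Q∩R| = 0.
|P ∪ Q ∪ R| = 162 − 21 + 0 = 141.00.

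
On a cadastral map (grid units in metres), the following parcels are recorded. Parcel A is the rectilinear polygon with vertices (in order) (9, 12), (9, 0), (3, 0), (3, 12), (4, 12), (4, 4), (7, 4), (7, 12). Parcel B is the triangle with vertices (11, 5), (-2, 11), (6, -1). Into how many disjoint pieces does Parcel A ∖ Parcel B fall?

Parcel A ∖ Parcel B splits into 4 disjoint pieces (area 11.2308, area 2.8167, area 4.0833, area 3.5385).

4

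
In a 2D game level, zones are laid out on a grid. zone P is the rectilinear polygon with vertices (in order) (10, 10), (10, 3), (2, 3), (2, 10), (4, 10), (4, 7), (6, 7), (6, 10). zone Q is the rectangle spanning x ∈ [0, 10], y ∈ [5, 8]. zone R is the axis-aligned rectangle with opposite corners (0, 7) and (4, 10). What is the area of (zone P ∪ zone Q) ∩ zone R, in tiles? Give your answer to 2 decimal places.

The region (zone P ∪ zone Q) ∩ zone R is the polygon with vertices (0,8), (2,8), (2,10), (4,10), (4,8), (4,7), (0,7).
By the shoelace formula its area is 8.00.

8.00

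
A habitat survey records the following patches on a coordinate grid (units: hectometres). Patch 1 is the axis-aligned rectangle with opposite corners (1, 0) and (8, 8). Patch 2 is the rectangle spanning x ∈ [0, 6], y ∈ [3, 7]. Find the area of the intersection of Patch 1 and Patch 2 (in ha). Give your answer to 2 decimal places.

20.00

|Patch 1∩Patch 2|: x∈[1,6], y∈[3,7] → 5·4 = 20.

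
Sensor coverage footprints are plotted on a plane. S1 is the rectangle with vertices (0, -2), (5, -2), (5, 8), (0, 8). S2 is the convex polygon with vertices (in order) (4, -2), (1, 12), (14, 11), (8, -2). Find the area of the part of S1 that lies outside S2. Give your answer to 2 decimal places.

|S1| = 50, |S1∩S2| = 20.7143.
|S1 ∖ S2| = |S1| − |S1∩S2| = 50 − 20.7143 = 29.29.

29.29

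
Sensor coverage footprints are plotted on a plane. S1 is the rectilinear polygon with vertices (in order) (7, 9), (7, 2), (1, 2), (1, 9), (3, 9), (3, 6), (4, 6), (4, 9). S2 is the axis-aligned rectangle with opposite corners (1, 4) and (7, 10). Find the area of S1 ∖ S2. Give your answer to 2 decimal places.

|S1| = 39, |S1∩S2| = 27.
|S1 ∖ S2| = |S1| − |S1∩S2| = 39 − 27 = 12.00.

12.00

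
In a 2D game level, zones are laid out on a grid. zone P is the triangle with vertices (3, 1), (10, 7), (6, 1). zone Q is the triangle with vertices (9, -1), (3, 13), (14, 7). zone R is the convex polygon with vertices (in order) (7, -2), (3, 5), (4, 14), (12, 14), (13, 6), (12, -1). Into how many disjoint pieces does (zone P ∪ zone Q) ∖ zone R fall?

(zone P ∪ zone Q) ∖ zone R splits into 3 disjoint pieces (area 0.5289, area 1.2663, area 1.5029).

3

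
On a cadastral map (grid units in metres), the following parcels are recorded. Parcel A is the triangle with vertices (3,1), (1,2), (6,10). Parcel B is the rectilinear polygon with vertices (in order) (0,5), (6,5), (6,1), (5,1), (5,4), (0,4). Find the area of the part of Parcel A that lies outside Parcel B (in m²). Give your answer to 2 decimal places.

|Parcel A| = 10.5, |Parcel A∩Parcel B| = 1.6042.
|Parcel A ∖ Parcel B| = |Parcel A| − |Parcel A∩Parcel B| = 10.5 − 1.6042 = 8.90.

8.90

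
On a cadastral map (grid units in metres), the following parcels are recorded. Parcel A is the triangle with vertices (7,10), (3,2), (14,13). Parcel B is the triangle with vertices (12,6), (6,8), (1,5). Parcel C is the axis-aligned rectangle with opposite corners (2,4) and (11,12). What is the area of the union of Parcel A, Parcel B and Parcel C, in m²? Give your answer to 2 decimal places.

By inclusion–exclusion:
Individual areas: |Parcel A| = 22, |Parcel B| = 14, |Parcel C| = 72.
|Parcel A∩Parcel B| = 4.9583.
|Parcel A∩Parcel C| = 18.4286.
|Parcel B∩Parcel C| = 13.5333.
|Parcel A∩Parcel B∩Parcel C| = 4.9583.
|Parcel A ∪ Parcel B ∪ Parcel C| = 108 − 36.9202 + 4.9583 = 76.04.

76.04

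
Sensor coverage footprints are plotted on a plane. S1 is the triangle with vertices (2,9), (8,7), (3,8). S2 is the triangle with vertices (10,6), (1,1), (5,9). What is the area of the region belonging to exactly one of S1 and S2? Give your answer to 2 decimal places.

26.34

|S1| = 2, |S2| = 26, |S1∩S2| = 0.8312.
|S1 △ S2| = |S1| + |S2| − 2·|S1∩S2| = 2 + 26 − 1.6623 = 26.34.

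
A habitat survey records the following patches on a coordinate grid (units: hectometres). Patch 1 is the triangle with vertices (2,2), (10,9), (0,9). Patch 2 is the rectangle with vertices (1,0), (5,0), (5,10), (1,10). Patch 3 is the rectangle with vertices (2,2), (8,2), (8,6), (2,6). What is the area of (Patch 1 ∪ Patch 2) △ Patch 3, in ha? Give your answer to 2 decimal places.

50.53

|Patch 1 ∪ Patch 2| = 52.6875.
|(Patch 1 ∪ Patch 2) ∩ Patch 3| = 13.0804.
|(Patch 1 ∪ Patch 2) △ Patch 3| = 52.6875 + 24 − 26.1607 = 50.53.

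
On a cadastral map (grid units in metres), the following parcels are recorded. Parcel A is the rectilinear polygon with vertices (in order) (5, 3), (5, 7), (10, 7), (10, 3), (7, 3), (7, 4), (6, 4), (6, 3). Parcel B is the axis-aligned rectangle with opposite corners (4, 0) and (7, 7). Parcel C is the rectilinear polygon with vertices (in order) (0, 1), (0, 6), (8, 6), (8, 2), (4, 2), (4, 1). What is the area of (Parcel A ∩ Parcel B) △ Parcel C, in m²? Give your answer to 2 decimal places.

|Parcel A ∩ Parcel B| = 7.
|(Parcel A ∩ Parcel B) ∩ Parcel C| = 5.
|(Parcel A ∩ Parcel B) △ Parcel C| = 7 + 36 − 10 = 33.00.

33.00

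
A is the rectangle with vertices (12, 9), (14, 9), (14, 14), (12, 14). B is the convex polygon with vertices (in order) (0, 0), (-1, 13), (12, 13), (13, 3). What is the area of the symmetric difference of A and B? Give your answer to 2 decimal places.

159.40

|A| = 10, |B| = 151, |A∩B| = 0.8.
|A △ B| = |A| + |B| − 2·|A∩B| = 10 + 151 − 1.6 = 159.40.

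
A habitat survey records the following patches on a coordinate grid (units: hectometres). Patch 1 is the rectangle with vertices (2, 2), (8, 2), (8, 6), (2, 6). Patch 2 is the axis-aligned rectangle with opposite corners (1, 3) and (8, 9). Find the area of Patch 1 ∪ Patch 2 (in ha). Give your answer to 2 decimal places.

By inclusion–exclusion:
Individual areas: |Patch 1| = 24, |Patch 2| = 42.
|Patch 1∩Patch 2|: x∈[2,8], y∈[3,6] → 6·3 = 18.
|Patch 1 ∪ Patch 2| = 66 − 18 = 48.00.

48.00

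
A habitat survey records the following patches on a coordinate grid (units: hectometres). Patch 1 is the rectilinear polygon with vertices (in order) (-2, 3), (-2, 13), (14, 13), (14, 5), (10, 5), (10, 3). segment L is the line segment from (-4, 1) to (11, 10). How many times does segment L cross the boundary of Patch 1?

The segment meets the boundary at (-0.667,3).

1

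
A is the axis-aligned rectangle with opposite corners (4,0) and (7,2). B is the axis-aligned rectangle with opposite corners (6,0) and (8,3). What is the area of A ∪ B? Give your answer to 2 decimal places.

10.00

By inclusion–exclusion:
Individual areas: |A| = 6, |B| = 6.
|A∩B|: x∈[6,7], y∈[0,2] → 1·2 = 2.
|A ∪ B| = 12 − 2 = 10.00.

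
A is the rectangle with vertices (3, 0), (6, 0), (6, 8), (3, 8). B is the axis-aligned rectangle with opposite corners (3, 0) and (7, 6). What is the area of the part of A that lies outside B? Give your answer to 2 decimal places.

|A∩B|: x∈[3,6], y∈[0,6] → 3·6 = 18.
|A| = 24.
|A ∖ B| = |A| − |A∩B| = 24 − 18 = 6.00.

6.00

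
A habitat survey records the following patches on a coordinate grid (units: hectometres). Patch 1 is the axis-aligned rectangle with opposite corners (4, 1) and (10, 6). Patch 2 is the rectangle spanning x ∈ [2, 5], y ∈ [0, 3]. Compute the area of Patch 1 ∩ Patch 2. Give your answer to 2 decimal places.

|Patch 1∩Patch 2|: x∈[4,5], y∈[1,3] → 1·2 = 2.

2.00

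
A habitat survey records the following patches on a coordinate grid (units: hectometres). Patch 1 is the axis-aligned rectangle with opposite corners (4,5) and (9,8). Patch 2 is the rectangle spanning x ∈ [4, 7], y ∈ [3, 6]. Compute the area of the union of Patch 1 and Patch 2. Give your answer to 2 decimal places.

21.00

By inclusion–exclusion:
Individual areas: |Patch 1| = 15, |Patch 2| = 9.
|Patch 1∩Patch 2|: x∈[4,7], y∈[5,6] → 3·1 = 3.
|Patch 1 ∪ Patch 2| = 24 − 3 = 21.00.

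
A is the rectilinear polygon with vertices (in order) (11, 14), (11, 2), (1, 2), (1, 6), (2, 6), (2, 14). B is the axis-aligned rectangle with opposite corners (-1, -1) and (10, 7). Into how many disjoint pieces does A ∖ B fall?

1

A ∖ B is a single connected region.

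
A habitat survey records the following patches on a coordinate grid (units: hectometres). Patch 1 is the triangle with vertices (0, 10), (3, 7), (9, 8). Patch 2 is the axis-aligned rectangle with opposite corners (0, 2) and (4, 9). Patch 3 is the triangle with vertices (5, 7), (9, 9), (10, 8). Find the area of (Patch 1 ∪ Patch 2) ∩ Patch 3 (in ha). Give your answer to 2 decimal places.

0.81

The region (Patch 1 ∪ Patch 2) ∩ Patch 3 is the polygon with vertices (9,8), (6,7.5), (7.615,8.308).
By the shoelace formula its area is 0.81.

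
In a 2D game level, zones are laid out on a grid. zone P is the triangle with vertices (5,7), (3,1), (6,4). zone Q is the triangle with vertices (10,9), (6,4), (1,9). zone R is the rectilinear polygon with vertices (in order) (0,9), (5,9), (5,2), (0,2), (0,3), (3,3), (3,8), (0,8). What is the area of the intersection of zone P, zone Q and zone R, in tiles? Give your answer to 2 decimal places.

0.50

The intersection is the polygon with vertices (4.5,5.5), (5,7), (5,5).
By the shoelace formula its area is 0.50.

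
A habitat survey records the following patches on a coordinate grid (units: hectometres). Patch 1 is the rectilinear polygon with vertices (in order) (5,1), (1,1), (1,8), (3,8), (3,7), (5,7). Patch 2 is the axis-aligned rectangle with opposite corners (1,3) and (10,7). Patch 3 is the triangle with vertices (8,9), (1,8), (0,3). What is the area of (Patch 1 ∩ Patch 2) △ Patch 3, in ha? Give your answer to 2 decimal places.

19.00

|Patch 1 ∩ Patch 2| = 16.
|(Patch 1 ∩ Patch 2) ∩ Patch 3| = 7.
|(Patch 1 ∩ Patch 2) △ Patch 3| = 16 + 17 − 14 = 19.00.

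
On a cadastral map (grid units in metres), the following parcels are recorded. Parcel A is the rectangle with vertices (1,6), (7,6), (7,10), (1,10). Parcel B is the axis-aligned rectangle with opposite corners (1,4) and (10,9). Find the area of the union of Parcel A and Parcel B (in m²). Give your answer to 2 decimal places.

By inclusion–exclusion:
Individual areas: |Parcel A| = 24, |Parcel B| = 45.
|Parcel A∩Parcel B|: x∈[1,7], y∈[6,9] → 6·3 = 18.
|Parcel A ∪ Parcel B| = 69 − 18 = 51.00.

51.00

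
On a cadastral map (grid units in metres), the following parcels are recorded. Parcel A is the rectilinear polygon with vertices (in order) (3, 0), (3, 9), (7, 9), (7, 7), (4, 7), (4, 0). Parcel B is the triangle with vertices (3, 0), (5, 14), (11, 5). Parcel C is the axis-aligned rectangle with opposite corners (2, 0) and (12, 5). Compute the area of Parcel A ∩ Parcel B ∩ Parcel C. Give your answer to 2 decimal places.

The intersection is the polygon with vertices (3,0), (3.714,5), (4,5), (4,0.625).
By the shoelace formula its area is 2.90.

2.90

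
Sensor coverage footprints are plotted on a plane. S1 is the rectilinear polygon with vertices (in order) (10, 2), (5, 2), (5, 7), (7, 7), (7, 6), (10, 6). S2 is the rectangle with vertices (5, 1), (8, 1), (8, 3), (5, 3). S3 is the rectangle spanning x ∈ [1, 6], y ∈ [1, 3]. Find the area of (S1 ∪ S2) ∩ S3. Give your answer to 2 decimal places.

2.00

The region (S1 ∪ S2) ∩ S3 is the polygon with vertices (5,1), (5,2), (5,3), (6,3), (6,1).
By the shoelace formula its area is 2.00.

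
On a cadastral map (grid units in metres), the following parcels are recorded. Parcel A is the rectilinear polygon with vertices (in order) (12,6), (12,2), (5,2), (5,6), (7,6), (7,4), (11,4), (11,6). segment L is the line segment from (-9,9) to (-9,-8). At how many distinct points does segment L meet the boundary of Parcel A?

The segment lies entirely outside Parcel A and never meets its boundary.

0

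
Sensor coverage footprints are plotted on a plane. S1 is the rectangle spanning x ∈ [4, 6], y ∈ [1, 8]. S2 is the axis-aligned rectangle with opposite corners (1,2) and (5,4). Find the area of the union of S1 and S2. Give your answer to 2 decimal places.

20.00

By inclusion–exclusion:
Individual areas: |S1| = 14, |S2| = 8.
|S1∩S2|: x∈[4,5], y∈[2,4] → 1·2 = 2.
|S1 ∪ S2| = 22 − 2 = 20.00.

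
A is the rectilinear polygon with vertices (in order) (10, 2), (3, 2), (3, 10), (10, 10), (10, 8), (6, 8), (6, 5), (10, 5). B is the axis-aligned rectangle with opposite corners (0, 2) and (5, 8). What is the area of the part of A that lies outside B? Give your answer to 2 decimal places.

|A| = 44, |A∩B| = 12.
|A ∖ B| = |A| − |A∩B| = 44 − 12 = 32.00.

32.00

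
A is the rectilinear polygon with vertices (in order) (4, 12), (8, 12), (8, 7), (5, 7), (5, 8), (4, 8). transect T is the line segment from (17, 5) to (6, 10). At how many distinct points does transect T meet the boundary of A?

The segment meets the boundary at (8,9.091).

1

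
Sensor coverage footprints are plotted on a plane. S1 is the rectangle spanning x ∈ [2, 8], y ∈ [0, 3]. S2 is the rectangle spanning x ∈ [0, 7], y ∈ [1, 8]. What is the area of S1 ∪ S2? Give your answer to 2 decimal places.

57.00

By inclusion–exclusion:
Individual areas: |S1| = 18, |S2| = 49.
|S1∩S2|: x∈[2,7], y∈[1,3] → 5·2 = 10.
|S1 ∪ S2| = 67 − 10 = 57.00.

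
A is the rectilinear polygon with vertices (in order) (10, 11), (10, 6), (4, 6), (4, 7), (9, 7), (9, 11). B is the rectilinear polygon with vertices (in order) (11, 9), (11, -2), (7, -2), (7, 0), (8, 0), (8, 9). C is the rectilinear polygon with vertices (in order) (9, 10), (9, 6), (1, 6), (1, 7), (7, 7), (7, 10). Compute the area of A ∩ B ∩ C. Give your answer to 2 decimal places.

1.00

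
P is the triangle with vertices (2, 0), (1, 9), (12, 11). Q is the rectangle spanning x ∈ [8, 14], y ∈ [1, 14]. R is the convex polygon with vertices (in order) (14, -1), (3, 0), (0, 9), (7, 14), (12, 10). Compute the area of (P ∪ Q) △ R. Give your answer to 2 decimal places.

|P ∪ Q| = 121.1545.
|(P ∪ Q) ∩ R| = 91.0706.
|(P ∪ Q) △ R| = 121.1545 + 141.5 − 182.1412 = 80.51.

80.51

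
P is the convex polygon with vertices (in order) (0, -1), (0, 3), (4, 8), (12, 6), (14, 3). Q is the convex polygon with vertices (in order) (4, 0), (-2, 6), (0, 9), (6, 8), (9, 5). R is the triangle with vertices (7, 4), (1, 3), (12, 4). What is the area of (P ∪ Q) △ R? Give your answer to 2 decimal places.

88.97

|P ∪ Q| = 91.4667.
|(P ∪ Q) ∩ R| = 2.5.
|(P ∪ Q) △ R| = 91.4667 + 2.5 − 5 = 88.97.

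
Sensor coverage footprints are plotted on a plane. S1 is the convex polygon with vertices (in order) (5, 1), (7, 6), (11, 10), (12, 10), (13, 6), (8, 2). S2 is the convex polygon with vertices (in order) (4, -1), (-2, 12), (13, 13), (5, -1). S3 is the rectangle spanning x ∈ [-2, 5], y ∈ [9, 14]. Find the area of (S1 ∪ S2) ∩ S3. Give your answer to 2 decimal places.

The region (S1 ∪ S2) ∩ S3 is the polygon with vertices (-2,12), (5,12.467), (5,9), (-0.615,9).
By the shoelace formula its area is 20.56.

20.56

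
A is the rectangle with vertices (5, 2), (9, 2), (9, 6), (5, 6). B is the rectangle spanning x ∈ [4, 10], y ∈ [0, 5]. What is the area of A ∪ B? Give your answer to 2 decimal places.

34.00

By inclusion–exclusion:
Individual areas: |A| = 16, |B| = 30.
|A∩B|: x∈[5,9], y∈[2,5] → 4·3 = 12.
|A ∪ B| = 46 − 12 = 34.00.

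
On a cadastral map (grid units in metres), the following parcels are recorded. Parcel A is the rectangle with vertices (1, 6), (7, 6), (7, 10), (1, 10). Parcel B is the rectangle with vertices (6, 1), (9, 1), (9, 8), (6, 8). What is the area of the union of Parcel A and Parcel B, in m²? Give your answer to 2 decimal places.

By inclusion–exclusion:
Individual areas: |Parcel A| = 24, |Parcel B| = 21.
|Parcel A∩Parcel B|: x∈[6,7], y∈[6,8] → 1·2 = 2.
|Parcel A ∪ Parcel B| = 45 − 2 = 43.00.

43.00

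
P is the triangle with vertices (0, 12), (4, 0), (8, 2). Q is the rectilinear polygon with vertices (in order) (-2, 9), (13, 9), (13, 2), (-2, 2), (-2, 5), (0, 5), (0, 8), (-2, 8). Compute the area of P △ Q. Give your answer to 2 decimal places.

|P| = 28, |Q| = 99, |P∩Q| = 21.2333.
|P △ Q| = |P| + |Q| − 2·|P∩Q| = 28 + 99 − 42.4667 = 84.53.

84.53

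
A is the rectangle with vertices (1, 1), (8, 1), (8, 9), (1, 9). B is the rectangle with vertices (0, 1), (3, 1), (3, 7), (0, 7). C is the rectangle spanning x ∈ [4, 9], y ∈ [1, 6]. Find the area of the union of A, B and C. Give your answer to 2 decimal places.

By inclusion–exclusion:
Individual areas: |A| = 56, |B| = 18, |C| = 25.
|A∩B|: x∈[1,3], y∈[1,7] → 2·6 = 12.
|A∩C|: x∈[4,8], y∈[1,6] → 4·5 = 20.
|B∩C| = 0 (no overlap).
|A∩B∩C| = 0.
|A ∪ B ∪ C| = 99 − 32 + 0 = 67.00.

67.00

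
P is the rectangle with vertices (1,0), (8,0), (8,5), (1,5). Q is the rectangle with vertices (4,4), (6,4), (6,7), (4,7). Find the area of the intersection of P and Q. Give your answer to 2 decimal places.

|P∩Q|: x∈[4,6], y∈[4,5] → 2·1 = 2.

2.00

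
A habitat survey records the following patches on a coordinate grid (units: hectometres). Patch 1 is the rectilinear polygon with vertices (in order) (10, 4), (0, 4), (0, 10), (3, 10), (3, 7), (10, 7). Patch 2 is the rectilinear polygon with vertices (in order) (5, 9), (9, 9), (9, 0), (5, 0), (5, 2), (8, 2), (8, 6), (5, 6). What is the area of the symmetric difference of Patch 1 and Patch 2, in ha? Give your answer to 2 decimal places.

51.00

|Patch 1| = 39, |Patch 2| = 24, |Patch 1∩Patch 2| = 6.
|Patch 1 △ Patch 2| = |Patch 1| + |Patch 2| − 2·|Patch 1∩Patch 2| = 39 + 24 − 12 = 51.00.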